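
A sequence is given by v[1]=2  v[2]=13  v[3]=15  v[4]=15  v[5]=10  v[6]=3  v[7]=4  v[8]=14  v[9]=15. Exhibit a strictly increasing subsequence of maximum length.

Patience tails give the LIS length; then backtrack through the dp parents:
2 → extends → [2]
13 → extends → [2, 13]
15 → extends → [2, 13, 15]
15 → already a tail → [2, 13, 15]
10 → replaces 13 → [2, 10, 15]
3 → replaces 10 → [2, 3, 15]
4 → replaces 15 → [2, 3, 4]
14 → extends → [2, 3, 4, 14]
15 → extends → [2, 3, 4, 14, 15]
Length 5; one witness is 2, 3, 4, 14, 15.

2, 3, 4, 14, 15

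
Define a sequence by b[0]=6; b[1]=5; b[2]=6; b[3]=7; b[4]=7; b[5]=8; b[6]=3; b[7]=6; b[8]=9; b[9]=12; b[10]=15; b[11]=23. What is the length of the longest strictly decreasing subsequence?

Let dp[i] be the longest strictly decreasing subsequence ending at i:
i:      0  1  2  3  4  5  6  7  8  9 10 11
b[i]:   6  5  6  7  7  8  3  6  9 12 15 23
dp:     1  2  1  1  1  1  3  2  1  1  1  1
Maximum is 3.

3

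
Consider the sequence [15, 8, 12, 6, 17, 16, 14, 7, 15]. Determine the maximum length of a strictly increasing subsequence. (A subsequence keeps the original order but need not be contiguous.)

Track the smallest tail for each achievable length (strict):
15 → extends → [15]
8 → replaces 15 → [8]
12 → extends → [8, 12]
6 → replaces 8 → [6, 12]
17 → extends → [6, 12, 17]
16 → replaces 17 → [6, 12, 16]
14 → replaces 16 → [6, 12, 14]
7 → replaces 12 → [6, 7, 14]
15 → extends → [6, 7, 14, 15]
Four tails, so the longest strictly increasing subsequence has length 4 (e.g. 8, 12, 14, 15).

4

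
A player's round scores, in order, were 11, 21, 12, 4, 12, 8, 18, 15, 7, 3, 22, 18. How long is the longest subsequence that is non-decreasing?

5

Track the smallest tail for each achievable length (allowing ties):
11 → extends → [11]
21 → extends → [11, 21]
12 → replaces 21 → [11, 12]
4 → replaces 11 → [4, 12]
12 → extends → [4, 12, 12]
8 → replaces 12 → [4, 8, 12]
18 → extends → [4, 8, 12, 18]
15 → replaces 18 → [4, 8, 12, 15]
7 → replaces 8 → [4, 7, 12, 15]
3 → replaces 4 → [3, 7, 12, 15]
22 → extends → [3, 7, 12, 15, 22]
18 → replaces 22 → [3, 7, 12, 15, 18]
Five tails, so the longest non-decreasing subsequence has length 5 (e.g. 11, 12, 12, 18, 22).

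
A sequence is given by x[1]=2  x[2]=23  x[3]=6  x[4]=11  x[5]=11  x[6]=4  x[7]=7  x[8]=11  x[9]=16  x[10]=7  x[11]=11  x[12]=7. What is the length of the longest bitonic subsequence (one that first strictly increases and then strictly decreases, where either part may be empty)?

inc[i] = longest strictly increasing subsequence ending at i; dec[i] = longest strictly decreasing subsequence starting at i:
i:      1  2  3  4  5  6  7  8  9 10 11 12
x[i]:   2 23  6 11 11  4  7 11 16  7 11  7
inc:    1  2  2  3  3  2  3  4  5  3  4  3
dec:    1  4  2  2  2  1  1  2  3  1  2  1
Best peak at i=9 (value 16): inc=5, dec=3, length 5+3−1 = 7.

7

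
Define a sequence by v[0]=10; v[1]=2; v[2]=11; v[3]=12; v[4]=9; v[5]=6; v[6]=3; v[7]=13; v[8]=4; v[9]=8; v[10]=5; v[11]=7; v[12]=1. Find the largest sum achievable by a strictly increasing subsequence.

Let S[i] be the best sum of a strictly increasing subsequence ending at i:
i:      0  1  2  3  4  5  6  7  8  9 10 11 12
v[i]:  10  2 11 12  9  6  3 13  4  8  5  7  1
S:     10  2 21 33 11  8  5 46  9 17 14 21  1
Maximum is 46 (e.g. 10 + 11 + 12 + 13).

46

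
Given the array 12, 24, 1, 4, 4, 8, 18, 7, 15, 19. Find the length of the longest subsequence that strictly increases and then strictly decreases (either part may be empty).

5

inc[i] = longest strictly increasing subsequence ending at i; dec[i] = longest strictly decreasing subsequence starting at i:
i:      1  2  3  4  5  6  7  8  9 10
a[i]:  12 24  1  4  4  8 18  7 15 19
inc:    1  2  1  2  2  3  4  3  4  5
dec:    3  3  1  1  1  2  2  1  1  1
Best peak at i=7 (value 18): inc=4, dec=2, length 4+2−1 = 5.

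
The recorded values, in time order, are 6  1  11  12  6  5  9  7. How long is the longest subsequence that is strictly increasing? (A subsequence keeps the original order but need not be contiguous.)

Track the smallest tail for each achievable length (strict):
6 → extends → [6]
1 → replaces 6 → [1]
11 → extends → [1, 11]
12 → extends → [1, 11, 12]
6 → replaces 11 → [1, 6, 12]
5 → replaces 6 → [1, 5, 12]
9 → replaces 12 → [1, 5, 9]
7 → replaces 9 → [1, 5, 7]
Three tails, so the longest strictly increasing subsequence has length 3 (e.g. 6, 11, 12).

3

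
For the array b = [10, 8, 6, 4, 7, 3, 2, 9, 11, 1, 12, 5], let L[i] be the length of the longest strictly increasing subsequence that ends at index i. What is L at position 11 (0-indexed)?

dp[i] = 1 + max{dp[j] : j<i, b[j]<b[i]} (or 1 if no such j):
i:      0  1  2  3  4  5  6  7  8  9 10 11
b[i]:  10  8  6  4  7  3  2  9 11  1 12  5
dp:     1  1  1  1  2  1  1  3  4  1  5  2
At index 11 the value is 2.

2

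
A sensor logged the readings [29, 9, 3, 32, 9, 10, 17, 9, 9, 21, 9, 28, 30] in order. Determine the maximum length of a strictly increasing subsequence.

7

Track the smallest tail for each achievable length (strict):
29 → extends → [29]
9 → replaces 29 → [9]
3 → replaces 9 → [3]
32 → extends → [3, 32]
9 → replaces 32 → [3, 9]
10 → extends → [3, 9, 10]
17 → extends → [3, 9, 10, 17]
9 → already a tail → [3, 9, 10, 17]
9 → already a tail → [3, 9, 10, 17]
21 → extends → [3, 9, 10, 17, 21]
9 → already a tail → [3, 9, 10, 17, 21]
28 → extends → [3, 9, 10, 17, 21, 28]
30 → extends → [3, 9, 10, 17, 21, 28, 30]
Seven tails, so the longest strictly increasing subsequence has length 7 (e.g. 3, 9, 10, 17, 21, 28, 30).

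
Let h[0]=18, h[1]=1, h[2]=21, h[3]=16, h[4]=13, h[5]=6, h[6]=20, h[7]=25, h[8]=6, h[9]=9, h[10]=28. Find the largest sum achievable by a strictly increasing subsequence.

92

Let S[i] be the best sum of a strictly increasing subsequence ending at i:
i:      0  1  2  3  4  5  6  7  8  9 10
h[i]:  18  1 21 16 13  6 20 25  6  9 28
S:     18  1 39 17 14  7 38 64  7 16 92
Maximum is 92 (e.g. 18 + 21 + 25 + 28).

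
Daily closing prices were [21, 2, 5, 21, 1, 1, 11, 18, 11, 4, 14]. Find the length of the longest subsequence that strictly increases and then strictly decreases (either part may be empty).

inc[i] = longest strictly increasing subsequence ending at i; dec[i] = longest strictly decreasing subsequence starting at i:
i:      1  2  3  4  5  6  7  8  9 10 11
a[i]:  21  2  5 21  1  1 11 18 11  4 14
inc:    1  1  2  3  1  1  3  4  3  2  4
dec:    4  2  2  4  1  1  2  3  2  1  1
Best peak at i=4 (value 21): inc=3, dec=4, length 3+4−1 = 6.

6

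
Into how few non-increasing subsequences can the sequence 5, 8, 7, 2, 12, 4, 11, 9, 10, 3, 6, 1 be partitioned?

The minimum number of non-increasing subsequences covering a sequence equals the length of its longest strictly increasing subsequence.
LIS length is 4 (e.g. 5, 8, 9, 10), so 4 piles are needed.

4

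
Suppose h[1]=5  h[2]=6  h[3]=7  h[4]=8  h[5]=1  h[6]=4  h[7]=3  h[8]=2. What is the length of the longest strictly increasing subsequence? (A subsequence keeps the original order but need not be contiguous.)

4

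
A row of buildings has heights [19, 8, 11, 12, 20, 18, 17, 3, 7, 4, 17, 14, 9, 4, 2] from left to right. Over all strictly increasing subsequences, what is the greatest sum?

Let S[i] be the best sum of a strictly increasing subsequence ending at i:
i:      1  2  3  4  5  6  7  8  9 10 11 12 13 14 15
a[i]:  19  8 11 12 20 18 17  3  7  4 17 14  9  4  2
S:     19  8 19 31 51 49 48  3 10  7 48 45 19  7  2
Maximum is 51 (e.g. 8 + 11 + 12 + 20).

51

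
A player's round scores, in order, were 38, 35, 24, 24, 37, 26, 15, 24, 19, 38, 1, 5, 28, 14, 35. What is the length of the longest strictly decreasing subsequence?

6

Let dp[i] be the longest strictly decreasing subsequence ending at i:
i:      1  2  3  4  5  6  7  8  9 10 11 12 13 14 15
a[i]:  38 35 24 24 37 26 15 24 19 38  1  5 28 14 35
dp:     1  2  3  3  2  3  4  4  5  1  6  6  3  6  3
Maximum is 6.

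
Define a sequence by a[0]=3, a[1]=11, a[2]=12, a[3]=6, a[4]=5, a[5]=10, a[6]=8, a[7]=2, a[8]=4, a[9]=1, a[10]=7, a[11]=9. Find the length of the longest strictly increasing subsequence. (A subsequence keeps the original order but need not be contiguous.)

4

Track the smallest tail for each achievable length (strict):
3 → extends → [3]
11 → extends → [3, 11]
12 → extends → [3, 11, 12]
6 → replaces 11 → [3, 6, 12]
5 → replaces 6 → [3, 5, 12]
10 → replaces 12 → [3, 5, 10]
8 → replaces 10 → [3, 5, 8]
2 → replaces 3 → [2, 5, 8]
4 → replaces 5 → [2, 4, 8]
1 → replaces 2 → [1, 4, 8]
7 → replaces 8 → [1, 4, 7]
9 → extends → [1, 4, 7, 9]
Four tails, so the longest strictly increasing subsequence has length 4 (e.g. 3, 6, 8, 9).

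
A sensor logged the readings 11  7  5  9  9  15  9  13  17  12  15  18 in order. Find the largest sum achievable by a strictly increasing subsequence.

Let S[i] be the best sum of a strictly increasing subsequence ending at i:
i:      1  2  3  4  5  6  7  8  9 10 11 12
a[i]:  11  7  5  9  9 15  9 13 17 12 15 18
S:     11  7  5 16 16 31 16 29 48 28 44 66
Maximum is 66 (e.g. 7 + 9 + 15 + 17 + 18).

66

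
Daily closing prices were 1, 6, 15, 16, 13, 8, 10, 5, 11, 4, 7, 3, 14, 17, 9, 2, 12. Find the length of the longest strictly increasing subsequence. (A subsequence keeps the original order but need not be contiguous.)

7

Let dp[i] be the length of the longest such subsequence ending at index i:
i:      1  2  3  4  5  6  7  8  9 10 11 12 13 14 15 16 17
a[i]:   1  6 15 16 13  8 10  5 11  4  7  3 14 17  9  2 12
dp:     1  2  3  4  3  3  4  2  5  2  3  2  6  7  4  2  6
Maximum dp value is 7.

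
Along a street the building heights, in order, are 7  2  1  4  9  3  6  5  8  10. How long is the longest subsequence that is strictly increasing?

5

Track the smallest tail for each achievable length (strict):
7 → extends → [7]
2 → replaces 7 → [2]
1 → replaces 2 → [1]
4 → extends → [1, 4]
9 → extends → [1, 4, 9]
3 → replaces 4 → [1, 3, 9]
6 → replaces 9 → [1, 3, 6]
5 → replaces 6 → [1, 3, 5]
8 → extends → [1, 3, 5, 8]
10 → extends → [1, 3, 5, 8, 10]
Five tails, so the longest strictly increasing subsequence has length 5 (e.g. 2, 4, 6, 8, 10).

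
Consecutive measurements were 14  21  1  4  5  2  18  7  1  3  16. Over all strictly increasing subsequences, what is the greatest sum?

Let S[i] be the best sum of a strictly increasing subsequence ending at i:
i:      1  2  3  4  5  6  7  8  9 10 11
a[i]:  14 21  1  4  5  2 18  7  1  3 16
S:     14 35  1  5 10  3 32 17  1  6 33
Maximum is 35 (e.g. 14 + 21).

35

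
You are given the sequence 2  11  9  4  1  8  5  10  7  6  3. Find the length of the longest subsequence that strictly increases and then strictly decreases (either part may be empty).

7

inc[i] = longest strictly increasing subsequence ending at i; dec[i] = longest strictly decreasing subsequence starting at i:
i:      1  2  3  4  5  6  7  8  9 10 11
a[i]:   2 11  9  4  1  8  5 10  7  6  3
inc:    1  2  2  2  1  3  3  4  4  4  2
dec:    2  6  5  2  1  4  2  4  3  2  1
Best peak at i=2 (value 11): inc=2, dec=6, length 2+6−1 = 7.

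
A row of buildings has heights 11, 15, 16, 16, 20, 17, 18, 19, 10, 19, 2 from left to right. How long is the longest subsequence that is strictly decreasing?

4

Let dp[i] be the longest strictly decreasing subsequence ending at i:
i:      1  2  3  4  5  6  7  8  9 10 11
a[i]:  11 15 16 16 20 17 18 19 10 19  2
dp:     1  1  1  1  1  2  2  2  3  2  4
Maximum is 4.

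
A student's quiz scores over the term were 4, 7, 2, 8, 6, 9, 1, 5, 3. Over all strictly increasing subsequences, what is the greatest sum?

28

Let S[i] be the best sum of a strictly increasing subsequence ending at i:
i:      1  2  3  4  5  6  7  8  9
a[i]:   4  7  2  8  6  9  1  5  3
S:      4 11  2 19 10 28  1  9  5
Maximum is 28 (e.g. 4 + 7 + 8 + 9).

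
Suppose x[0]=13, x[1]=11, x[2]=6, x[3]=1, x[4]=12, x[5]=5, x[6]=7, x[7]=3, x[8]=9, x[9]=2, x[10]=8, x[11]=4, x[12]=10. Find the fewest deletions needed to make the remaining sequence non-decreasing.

Fewest deletions = n − (longest non-decreasing subsequence).
i:      0  1  2  3  4  5  6  7  8  9 10 11 12
x[i]:  13 11  6  1 12  5  7  3  9  2  8  4 10
dp:     1  1  1  1  2  2  3  2  4  2  4  3  5
max dp = 5, so deletions = 13 − 5 = 8.

8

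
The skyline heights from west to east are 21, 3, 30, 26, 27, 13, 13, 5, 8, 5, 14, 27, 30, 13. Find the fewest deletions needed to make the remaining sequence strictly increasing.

Fewest deletions = n − (longest strictly increasing subsequence).
i:      1  2  3  4  5  6  7  8  9 10 11 12 13 14
a[i]:  21  3 30 26 27 13 13  5  8  5 14 27 30 13
dp:     1  1  2  2  3  2  2  2  3  2  4  5  6  4
max dp = 6, so deletions = 14 − 6 = 8.

8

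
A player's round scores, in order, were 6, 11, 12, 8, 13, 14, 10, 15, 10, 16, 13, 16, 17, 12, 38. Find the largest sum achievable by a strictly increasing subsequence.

Let S[i] be the best sum of a strictly increasing subsequence ending at i:
i:       1   2   3   4   5   6   7   8   9  10  11  12  13  14  15
a[i]:    6  11  12   8  13  14  10  15  10  16  13  16  17  12  38
S:       6  17  29  14  42  56  24  71  24  87  42  87 104  36 142
Maximum is 142 (e.g. 6 + 11 + 12 + 13 + 14 + 15 + 16 + 17 + 38).

142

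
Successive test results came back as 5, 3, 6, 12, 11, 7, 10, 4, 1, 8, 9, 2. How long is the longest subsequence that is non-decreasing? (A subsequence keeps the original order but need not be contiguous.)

5

Let dp[i] be the length of the longest such subsequence ending at index i:
i:      1  2  3  4  5  6  7  8  9 10 11 12
a[i]:   5  3  6 12 11  7 10  4  1  8  9  2
dp:     1  1  2  3  3  3  4  2  1  4  5  2
Maximum dp value is 5.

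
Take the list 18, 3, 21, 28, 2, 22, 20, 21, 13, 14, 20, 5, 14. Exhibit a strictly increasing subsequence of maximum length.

Patience tails give the LIS length; then backtrack through the dp parents:
18 → extends → [18]
3 → replaces 18 → [3]
21 → extends → [3, 21]
28 → extends → [3, 21, 28]
2 → replaces 3 → [2, 21, 28]
22 → replaces 28 → [2, 21, 22]
20 → replaces 21 → [2, 20, 22]
21 → replaces 22 → [2, 20, 21]
13 → replaces 20 → [2, 13, 21]
14 → replaces 21 → [2, 13, 14]
20 → extends → [2, 13, 14, 20]
5 → replaces 13 → [2, 5, 14, 20]
14 → already a tail → [2, 5, 14, 20]
Length 4; one witness is 3, 13, 14, 20.

3, 13, 14, 20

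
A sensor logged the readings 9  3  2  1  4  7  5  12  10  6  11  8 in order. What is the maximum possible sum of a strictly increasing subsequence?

35

Let S[i] be the best sum of a strictly increasing subsequence ending at i:
i:      1  2  3  4  5  6  7  8  9 10 11 12
a[i]:   9  3  2  1  4  7  5 12 10  6 11  8
S:      9  3  2  1  7 14 12 26 24 18 35 26
Maximum is 35 (e.g. 3 + 4 + 7 + 10 + 11).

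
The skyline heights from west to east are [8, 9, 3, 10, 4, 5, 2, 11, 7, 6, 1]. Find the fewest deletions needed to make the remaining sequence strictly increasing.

7

Fewest deletions = n − (longest strictly increasing subsequence).
Patience tails:
8 → extends → [8]
9 → extends → [8, 9]
3 → replaces 8 → [3, 9]
10 → extends → [3, 9, 10]
4 → replaces 9 → [3, 4, 10]
5 → replaces 10 → [3, 4, 5]
2 → replaces 3 → [2, 4, 5]
11 → extends → [2, 4, 5, 11]
7 → replaces 11 → [2, 4, 5, 7]
6 → replaces 7 → [2, 4, 5, 6]
1 → replaces 2 → [1, 4, 5, 6]
Longest strictly increasing subsequence has length 4, so deletions = 11 − 4 = 7.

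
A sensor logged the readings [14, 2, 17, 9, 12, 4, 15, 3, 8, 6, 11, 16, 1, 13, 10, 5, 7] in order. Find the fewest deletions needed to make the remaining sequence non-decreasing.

Fewest deletions = n − (longest non-decreasing subsequence).
Patience tails:
14 → extends → [14]
2 → replaces 14 → [2]
17 → extends → [2, 17]
9 → replaces 17 → [2, 9]
12 → extends → [2, 9, 12]
4 → replaces 9 → [2, 4, 12]
15 → extends → [2, 4, 12, 15]
3 → replaces 4 → [2, 3, 12, 15]
8 → replaces 12 → [2, 3, 8, 15]
6 → replaces 8 → [2, 3, 6, 15]
11 → replaces 15 → [2, 3, 6, 11]
16 → extends → [2, 3, 6, 11, 16]
1 → replaces 2 → [1, 3, 6, 11, 16]
13 → replaces 16 → [1, 3, 6, 11, 13]
10 → replaces 11 → [1, 3, 6, 10, 13]
5 → replaces 6 → [1, 3, 5, 10, 13]
7 → replaces 10 → [1, 3, 5, 7, 13]
Longest non-decreasing subsequence has length 5, so deletions = 17 − 5 = 12.

12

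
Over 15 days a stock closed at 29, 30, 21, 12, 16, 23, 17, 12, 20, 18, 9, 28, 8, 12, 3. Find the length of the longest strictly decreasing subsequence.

Let dp[i] be the longest strictly decreasing subsequence ending at i:
i:      1  2  3  4  5  6  7  8  9 10 11 12 13 14 15
a[i]:  29 30 21 12 16 23 17 12 20 18  9 28  8 12  3
dp:     1  1  2  3  3  2  3  4  3  4  5  2  6  5  7
Maximum is 7.

7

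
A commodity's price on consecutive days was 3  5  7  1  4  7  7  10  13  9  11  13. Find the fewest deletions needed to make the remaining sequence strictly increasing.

6

Fewest deletions = n − (longest strictly increasing subsequence).
Patience tails:
3 → extends → [3]
5 → extends → [3, 5]
7 → extends → [3, 5, 7]
1 → replaces 3 → [1, 5, 7]
4 → replaces 5 → [1, 4, 7]
7 → already a tail → [1, 4, 7]
7 → already a tail → [1, 4, 7]
10 → extends → [1, 4, 7, 10]
13 → extends → [1, 4, 7, 10, 13]
9 → replaces 10 → [1, 4, 7, 9, 13]
11 → replaces 13 → [1, 4, 7, 9, 11]
13 → extends → [1, 4, 7, 9, 11, 13]
Longest strictly increasing subsequence has length 6, so deletions = 12 − 6 = 6.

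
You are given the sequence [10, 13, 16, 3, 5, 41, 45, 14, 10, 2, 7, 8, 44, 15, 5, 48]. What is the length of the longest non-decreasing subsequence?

Let dp[i] be the length of the longest such subsequence ending at index i:
i:      1  2  3  4  5  6  7  8  9 10 11 12 13 14 15 16
a[i]:  10 13 16  3  5 41 45 14 10  2  7  8 44 15  5 48
dp:     1  2  3  1  2  4  5  3  3  1  3  4  5  5  3  6
Maximum dp value is 6.

6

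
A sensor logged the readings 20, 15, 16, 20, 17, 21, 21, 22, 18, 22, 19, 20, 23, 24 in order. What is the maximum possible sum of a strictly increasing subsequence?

Let S[i] be the best sum of a strictly increasing subsequence ending at i:
i:       1   2   3   4   5   6   7   8   9  10  11  12  13  14
a[i]:   20  15  16  20  17  21  21  22  18  22  19  20  23  24
S:      20  15  31  51  48  72  72  94  66  94  85 105 128 152
Maximum is 152 (e.g. 15 + 16 + 17 + 18 + 19 + 20 + 23 + 24).

152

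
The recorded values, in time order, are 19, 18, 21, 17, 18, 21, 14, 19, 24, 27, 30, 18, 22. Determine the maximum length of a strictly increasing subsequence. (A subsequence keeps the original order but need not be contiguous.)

Track the smallest tail for each achievable length (strict):
19 → extends → [19]
18 → replaces 19 → [18]
21 → extends → [18, 21]
17 → replaces 18 → [17, 21]
18 → replaces 21 → [17, 18]
21 → extends → [17, 18, 21]
14 → replaces 17 → [14, 18, 21]
19 → replaces 21 → [14, 18, 19]
24 → extends → [14, 18, 19, 24]
27 → extends → [14, 18, 19, 24, 27]
30 → extends → [14, 18, 19, 24, 27, 30]
18 → already a tail → [14, 18, 19, 24, 27, 30]
22 → replaces 24 → [14, 18, 19, 22, 27, 30]
Six tails, so the longest strictly increasing subsequence has length 6 (e.g. 17, 18, 21, 24, 27, 30).

6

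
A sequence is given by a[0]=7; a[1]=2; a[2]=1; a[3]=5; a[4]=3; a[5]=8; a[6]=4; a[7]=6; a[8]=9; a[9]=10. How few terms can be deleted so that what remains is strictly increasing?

4

Fewest deletions = n − (longest strictly increasing subsequence).
i:      0  1  2  3  4  5  6  7  8  9
a[i]:   7  2  1  5  3  8  4  6  9 10
dp:     1  1  1  2  2  3  3  4  5  6
max dp = 6, so deletions = 10 − 6 = 4.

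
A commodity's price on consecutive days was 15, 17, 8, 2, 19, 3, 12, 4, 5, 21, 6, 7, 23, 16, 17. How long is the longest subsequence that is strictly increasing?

8

Let dp[i] be the length of the longest such subsequence ending at index i:
i:      1  2  3  4  5  6  7  8  9 10 11 12 13 14 15
a[i]:  15 17  8  2 19  3 12  4  5 21  6  7 23 16 17
dp:     1  2  1  1  3  2  3  3  4  5  5  6  7  7  8
Maximum dp value is 8.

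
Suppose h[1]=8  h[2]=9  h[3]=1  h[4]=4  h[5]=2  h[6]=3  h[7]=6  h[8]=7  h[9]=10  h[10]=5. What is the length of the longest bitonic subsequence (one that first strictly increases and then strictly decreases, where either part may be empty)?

7

inc[i] = longest strictly increasing subsequence ending at i; dec[i] = longest strictly decreasing subsequence starting at i:
i:      1  2  3  4  5  6  7  8  9 10
h[i]:   8  9  1  4  2  3  6  7 10  5
inc:    1  2  1  2  2  3  4  5  6  4
dec:    3  3  1  2  1  1  2  2  2  1
Best peak at i=9 (value 10): inc=6, dec=2, length 6+2−1 = 7.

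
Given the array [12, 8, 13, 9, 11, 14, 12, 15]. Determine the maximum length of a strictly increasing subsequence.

5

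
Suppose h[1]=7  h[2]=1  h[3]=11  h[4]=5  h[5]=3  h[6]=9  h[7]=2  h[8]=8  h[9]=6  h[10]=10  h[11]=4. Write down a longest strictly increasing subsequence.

Patience tails give the LIS length; then backtrack through the dp parents:
7 → extends → [7]
1 → replaces 7 → [1]
11 → extends → [1, 11]
5 → replaces 11 → [1, 5]
3 → replaces 5 → [1, 3]
9 → extends → [1, 3, 9]
2 → replaces 3 → [1, 2, 9]
8 → replaces 9 → [1, 2, 8]
6 → replaces 8 → [1, 2, 6]
10 → extends → [1, 2, 6, 10]
4 → replaces 6 → [1, 2, 4, 10]
Length 4; one witness is 1, 5, 9, 10.

1, 5, 9, 10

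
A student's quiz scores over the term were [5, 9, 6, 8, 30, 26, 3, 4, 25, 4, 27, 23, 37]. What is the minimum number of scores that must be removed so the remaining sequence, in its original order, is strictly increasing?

Fewest deletions = n − (longest strictly increasing subsequence).
Patience tails:
5 → extends → [5]
9 → extends → [5, 9]
6 → replaces 9 → [5, 6]
8 → extends → [5, 6, 8]
30 → extends → [5, 6, 8, 30]
26 → replaces 30 → [5, 6, 8, 26]
3 → replaces 5 → [3, 6, 8, 26]
4 → replaces 6 → [3, 4, 8, 26]
25 → replaces 26 → [3, 4, 8, 25]
4 → already a tail → [3, 4, 8, 25]
27 → extends → [3, 4, 8, 25, 27]
23 → replaces 25 → [3, 4, 8, 23, 27]
37 → extends → [3, 4, 8, 23, 27, 37]
Longest strictly increasing subsequence has length 6, so deletions = 13 − 6 = 7.

7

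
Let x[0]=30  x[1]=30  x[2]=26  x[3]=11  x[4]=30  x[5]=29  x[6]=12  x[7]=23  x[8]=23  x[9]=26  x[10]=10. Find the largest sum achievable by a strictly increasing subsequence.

Let S[i] be the best sum of a strictly increasing subsequence ending at i:
i:      0  1  2  3  4  5  6  7  8  9 10
x[i]:  30 30 26 11 30 29 12 23 23 26 10
S:     30 30 26 11 56 55 23 46 46 72 10
Maximum is 72 (e.g. 11 + 12 + 23 + 26).

72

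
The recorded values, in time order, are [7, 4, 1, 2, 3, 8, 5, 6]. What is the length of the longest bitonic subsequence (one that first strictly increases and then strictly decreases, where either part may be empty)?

inc[i] = longest strictly increasing subsequence ending at i; dec[i] = longest strictly decreasing subsequence starting at i:
i:     1 2 3 4 5 6 7 8
a[i]:  7 4 1 2 3 8 5 6
inc:   1 1 1 2 3 4 4 5
dec:   3 2 1 1 1 2 1 1
Best peak at i=6 (value 8): inc=4, dec=2, length 4+2−1 = 5.

5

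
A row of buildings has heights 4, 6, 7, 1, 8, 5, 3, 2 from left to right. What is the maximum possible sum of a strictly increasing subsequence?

Let S[i] be the best sum of a strictly increasing subsequence ending at i:
i:      1  2  3  4  5  6  7  8
a[i]:   4  6  7  1  8  5  3  2
S:      4 10 17  1 25  9  4  3
Maximum is 25 (e.g. 4 + 6 + 7 + 8).

25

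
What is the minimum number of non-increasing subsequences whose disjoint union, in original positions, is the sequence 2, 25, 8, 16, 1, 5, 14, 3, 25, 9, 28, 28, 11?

Place each on the leftmost legal pile:
2 → new pile 1 (tops now [2])
25 → new pile 2 (tops now [2, 25])
8 → pile 2 (tops now [2, 8])
16 → new pile 3 (tops now [2, 8, 16])
1 → pile 1 (tops now [1, 8, 16])
5 → pile 2 (tops now [1, 5, 16])
14 → pile 3 (tops now [1, 5, 14])
3 → pile 2 (tops now [1, 3, 14])
25 → new pile 4 (tops now [1, 3, 14, 25])
9 → pile 3 (tops now [1, 3, 9, 25])
28 → new pile 5 (tops now [1, 3, 9, 25, 28])
28 → pile 5 (tops now [1, 3, 9, 25, 28])
11 → pile 4 (tops now [1, 3, 9, 11, 28])
Five piles.

5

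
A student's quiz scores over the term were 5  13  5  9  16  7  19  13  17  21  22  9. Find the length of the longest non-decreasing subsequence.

Let dp[i] be the length of the longest such subsequence ending at index i:
i:      1  2  3  4  5  6  7  8  9 10 11 12
a[i]:   5 13  5  9 16  7 19 13 17 21 22  9
dp:     1  2  2  3  4  3  5  4  5  6  7  4
Maximum dp value is 7.

7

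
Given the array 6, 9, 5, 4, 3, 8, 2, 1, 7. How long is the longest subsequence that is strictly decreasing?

Let dp[i] be the longest strictly decreasing subsequence ending at i:
i:     1 2 3 4 5 6 7 8 9
a[i]:  6 9 5 4 3 8 2 1 7
dp:    1 1 2 3 4 2 5 6 3
Maximum is 6.

6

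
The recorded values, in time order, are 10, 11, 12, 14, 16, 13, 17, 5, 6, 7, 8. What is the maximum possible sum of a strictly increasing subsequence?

Let S[i] be the best sum of a strictly increasing subsequence ending at i:
i:      1  2  3  4  5  6  7  8  9 10 11
a[i]:  10 11 12 14 16 13 17  5  6  7  8
S:     10 21 33 47 63 46 80  5 11 18 26
Maximum is 80 (e.g. 10 + 11 + 12 + 14 + 16 + 17).

80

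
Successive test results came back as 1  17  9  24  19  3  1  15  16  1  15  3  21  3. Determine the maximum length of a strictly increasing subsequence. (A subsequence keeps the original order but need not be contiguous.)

5

Let dp[i] be the length of the longest such subsequence ending at index i:
i:      1  2  3  4  5  6  7  8  9 10 11 12 13 14
a[i]:   1 17  9 24 19  3  1 15 16  1 15  3 21  3
dp:     1  2  2  3  3  2  1  3  4  1  3  2  5  2
Maximum dp value is 5.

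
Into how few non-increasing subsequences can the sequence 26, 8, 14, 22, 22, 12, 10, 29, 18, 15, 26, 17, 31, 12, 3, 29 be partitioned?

5

Place each on the leftmost legal pile:
26 → new pile 1 (tops now [26])
8 → pile 1 (tops now [8])
14 → new pile 2 (tops now [8, 14])
22 → new pile 3 (tops now [8, 14, 22])
22 → pile 3 (tops now [8, 14, 22])
12 → pile 2 (tops now [8, 12, 22])
10 → pile 2 (tops now [8, 10, 22])
29 → new pile 4 (tops now [8, 10, 22, 29])
18 → pile 3 (tops now [8, 10, 18, 29])
15 → pile 3 (tops now [8, 10, 15, 29])
26 → pile 4 (tops now [8, 10, 15, 26])
17 → pile 4 (tops now [8, 10, 15, 17])
31 → new pile 5 (tops now [8, 10, 15, 17, 31])
12 → pile 3 (tops now [8, 10, 12, 17, 31])
3 → pile 1 (tops now [3, 10, 12, 17, 31])
29 → pile 5 (tops now [3, 10, 12, 17, 29])
Five piles.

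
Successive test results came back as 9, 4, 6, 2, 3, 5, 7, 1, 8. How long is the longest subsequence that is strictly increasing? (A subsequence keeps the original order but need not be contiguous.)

Track the smallest tail for each achievable length (strict):
9 → extends → [9]
4 → replaces 9 → [4]
6 → extends → [4, 6]
2 → replaces 4 → [2, 6]
3 → replaces 6 → [2, 3]
5 → extends → [2, 3, 5]
7 → extends → [2, 3, 5, 7]
1 → replaces 2 → [1, 3, 5, 7]
8 → extends → [1, 3, 5, 7, 8]
Five tails, so the longest strictly increasing subsequence has length 5 (e.g. 2, 3, 5, 7, 8).

5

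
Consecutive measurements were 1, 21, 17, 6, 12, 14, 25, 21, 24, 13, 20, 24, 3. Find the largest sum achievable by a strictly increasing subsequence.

78

Let S[i] be the best sum of a strictly increasing subsequence ending at i:
i:      1  2  3  4  5  6  7  8  9 10 11 12 13
a[i]:   1 21 17  6 12 14 25 21 24 13 20 24  3
S:      1 22 18  7 19 33 58 54 78 32 53 78  4
Maximum is 78 (e.g. 1 + 6 + 12 + 14 + 21 + 24).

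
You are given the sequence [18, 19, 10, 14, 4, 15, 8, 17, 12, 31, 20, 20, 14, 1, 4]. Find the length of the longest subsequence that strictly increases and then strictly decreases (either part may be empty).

inc[i] = longest strictly increasing subsequence ending at i; dec[i] = longest strictly decreasing subsequence starting at i:
i:      1  2  3  4  5  6  7  8  9 10 11 12 13 14 15
a[i]:  18 19 10 14  4 15  8 17 12 31 20 20 14  1  4
inc:    1  2  1  2  1  3  2  4  3  5  5  5  4  1  2
dec:    4  4  3  3  2  3  2  3  2  4  3  3  2  1  1
Best peak at i=10 (value 31): inc=5, dec=4, length 5+4−1 = 8.

8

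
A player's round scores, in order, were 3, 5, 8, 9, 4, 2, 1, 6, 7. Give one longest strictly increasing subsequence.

3, 5, 8, 9

Patience tails give the LIS length; then backtrack through the dp parents:
3 → extends → [3]
5 → extends → [3, 5]
8 → extends → [3, 5, 8]
9 → extends → [3, 5, 8, 9]
4 → replaces 5 → [3, 4, 8, 9]
2 → replaces 3 → [2, 4, 8, 9]
1 → replaces 2 → [1, 4, 8, 9]
6 → replaces 8 → [1, 4, 6, 9]
7 → replaces 9 → [1, 4, 6, 7]
Length 4; one witness is 3, 5, 8, 9.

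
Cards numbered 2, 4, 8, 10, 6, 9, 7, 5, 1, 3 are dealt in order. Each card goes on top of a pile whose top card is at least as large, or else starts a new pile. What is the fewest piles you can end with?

4

The minimum number of non-increasing subsequences covering a sequence equals the length of its longest strictly increasing subsequence.
LIS length is 4 (e.g. 2, 4, 8, 10), so 4 piles are needed.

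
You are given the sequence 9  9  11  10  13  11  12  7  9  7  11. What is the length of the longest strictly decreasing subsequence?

4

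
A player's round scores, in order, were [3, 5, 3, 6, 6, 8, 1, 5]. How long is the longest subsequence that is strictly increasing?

4

Track the smallest tail for each achievable length (strict):
3 → extends → [3]
5 → extends → [3, 5]
3 → already a tail → [3, 5]
6 → extends → [3, 5, 6]
6 → already a tail → [3, 5, 6]
8 → extends → [3, 5, 6, 8]
1 → replaces 3 → [1, 5, 6, 8]
5 → already a tail → [1, 5, 6, 8]
Four tails, so the longest strictly increasing subsequence has length 4 (e.g. 3, 5, 6, 8).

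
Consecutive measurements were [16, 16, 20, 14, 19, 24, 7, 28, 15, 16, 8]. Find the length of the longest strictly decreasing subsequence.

4

Negate each value so 'decreasing' becomes 'increasing', then run patience tails on the negated sequence:
-16 → extends → [-16]
-16 → already a tail → [-16]
-20 → replaces -16 → [-20]
-14 → extends → [-20, -14]
-19 → replaces -14 → [-20, -19]
-24 → replaces -20 → [-24, -19]
-7 → extends → [-24, -19, -7]
-28 → replaces -24 → [-28, -19, -7]
-15 → replaces -7 → [-28, -19, -15]
-16 → replaces -15 → [-28, -19, -16]
-8 → extends → [-28, -19, -16, -8]
Four tails, so the longest strictly decreasing subsequence of the original has length 4.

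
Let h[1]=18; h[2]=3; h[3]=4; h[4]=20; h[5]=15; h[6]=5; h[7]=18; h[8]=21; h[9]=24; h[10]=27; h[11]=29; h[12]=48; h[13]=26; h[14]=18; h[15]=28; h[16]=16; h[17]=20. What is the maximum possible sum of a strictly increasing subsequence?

189

Let S[i] be the best sum of a strictly increasing subsequence ending at i:
i:       1   2   3   4   5   6   7   8   9  10  11  12  13  14  15  16  17
h[i]:   18   3   4  20  15   5  18  21  24  27  29  48  26  18  28  16  20
S:      18   3   7  38  22  12  40  61  85 112 141 189 111  40 140  38  60
Maximum is 189 (e.g. 3 + 4 + 15 + 18 + 21 + 24 + 27 + 29 + 48).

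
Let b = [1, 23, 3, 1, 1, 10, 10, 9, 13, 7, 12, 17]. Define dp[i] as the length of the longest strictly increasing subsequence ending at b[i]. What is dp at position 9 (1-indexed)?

4

dp[i] = 1 + max{dp[j] : j<i, b[j]<b[i]} (or 1 if no such j):
i:      1  2  3  4  5  6  7  8  9 10 11 12
b[i]:   1 23  3  1  1 10 10  9 13  7 12 17
dp:     1  2  2  1  1  3  3  3  4  3  4  5
At index 9 the value is 4.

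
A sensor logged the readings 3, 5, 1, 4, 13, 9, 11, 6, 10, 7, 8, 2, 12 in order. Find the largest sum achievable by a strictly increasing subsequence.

41

Let S[i] be the best sum of a strictly increasing subsequence ending at i:
i:      1  2  3  4  5  6  7  8  9 10 11 12 13
a[i]:   3  5  1  4 13  9 11  6 10  7  8  2 12
S:      3  8  1  7 21 17 28 14 27 21 29  3 41
Maximum is 41 (e.g. 3 + 5 + 6 + 7 + 8 + 12).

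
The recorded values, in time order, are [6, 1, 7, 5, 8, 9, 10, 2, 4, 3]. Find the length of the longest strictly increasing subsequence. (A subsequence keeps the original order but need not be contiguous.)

5

Track the smallest tail for each achievable length (strict):
6 → extends → [6]
1 → replaces 6 → [1]
7 → extends → [1, 7]
5 → replaces 7 → [1, 5]
8 → extends → [1, 5, 8]
9 → extends → [1, 5, 8, 9]
10 → extends → [1, 5, 8, 9, 10]
2 → replaces 5 → [1, 2, 8, 9, 10]
4 → replaces 8 → [1, 2, 4, 9, 10]
3 → replaces 4 → [1, 2, 3, 9, 10]
Five tails, so the longest strictly increasing subsequence has length 5 (e.g. 6, 7, 8, 9, 10).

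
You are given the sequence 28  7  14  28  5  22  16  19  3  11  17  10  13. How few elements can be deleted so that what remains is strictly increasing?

9

Fewest deletions = n − (longest strictly increasing subsequence).
Patience tails:
28 → extends → [28]
7 → replaces 28 → [7]
14 → extends → [7, 14]
28 → extends → [7, 14, 28]
5 → replaces 7 → [5, 14, 28]
22 → replaces 28 → [5, 14, 22]
16 → replaces 22 → [5, 14, 16]
19 → extends → [5, 14, 16, 19]
3 → replaces 5 → [3, 14, 16, 19]
11 → replaces 14 → [3, 11, 16, 19]
17 → replaces 19 → [3, 11, 16, 17]
10 → replaces 11 → [3, 10, 16, 17]
13 → replaces 16 → [3, 10, 13, 17]
Longest strictly increasing subsequence has length 4, so deletions = 13 − 4 = 9.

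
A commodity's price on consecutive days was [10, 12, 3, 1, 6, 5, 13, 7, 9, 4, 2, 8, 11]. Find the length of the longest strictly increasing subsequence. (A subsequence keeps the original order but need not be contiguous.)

Let dp[i] be the length of the longest such subsequence ending at index i:
i:      1  2  3  4  5  6  7  8  9 10 11 12 13
a[i]:  10 12  3  1  6  5 13  7  9  4  2  8 11
dp:     1  2  1  1  2  2  3  3  4  2  2  4  5
Maximum dp value is 5.

5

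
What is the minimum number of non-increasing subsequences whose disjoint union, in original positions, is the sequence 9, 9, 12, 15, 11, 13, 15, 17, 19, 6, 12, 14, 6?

Place each on the leftmost legal pile:
9 → new pile 1 (tops now [9])
9 → pile 1 (tops now [9])
12 → new pile 2 (tops now [9, 12])
15 → new pile 3 (tops now [9, 12, 15])
11 → pile 2 (tops now [9, 11, 15])
13 → pile 3 (tops now [9, 11, 13])
15 → new pile 4 (tops now [9, 11, 13, 15])
17 → new pile 5 (tops now [9, 11, 13, 15, 17])
19 → new pile 6 (tops now [9, 11, 13, 15, 17, 19])
6 → pile 1 (tops now [6, 11, 13, 15, 17, 19])
12 → pile 3 (tops now [6, 11, 12, 15, 17, 19])
14 → pile 4 (tops now [6, 11, 12, 14, 17, 19])
6 → pile 1 (tops now [6, 11, 12, 14, 17, 19])
Six piles.

6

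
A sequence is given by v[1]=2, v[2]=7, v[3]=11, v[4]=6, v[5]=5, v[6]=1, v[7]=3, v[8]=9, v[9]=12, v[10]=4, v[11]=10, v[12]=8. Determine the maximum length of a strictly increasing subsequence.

4

Let dp[i] be the length of the longest such subsequence ending at index i:
i:      1  2  3  4  5  6  7  8  9 10 11 12
v[i]:   2  7 11  6  5  1  3  9 12  4 10  8
dp:     1  2  3  2  2  1  2  3  4  3  4  4
Maximum dp value is 4.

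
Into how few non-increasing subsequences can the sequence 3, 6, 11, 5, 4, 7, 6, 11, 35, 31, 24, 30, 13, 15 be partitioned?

Place each on the leftmost legal pile:
3 → new pile 1 (tops now [3])
6 → new pile 2 (tops now [3, 6])
11 → new pile 3 (tops now [3, 6, 11])
5 → pile 2 (tops now [3, 5, 11])
4 → pile 2 (tops now [3, 4, 11])
7 → pile 3 (tops now [3, 4, 7])
6 → pile 3 (tops now [3, 4, 6])
11 → new pile 4 (tops now [3, 4, 6, 11])
35 → new pile 5 (tops now [3, 4, 6, 11, 35])
31 → pile 5 (tops now [3, 4, 6, 11, 31])
24 → pile 5 (tops now [3, 4, 6, 11, 24])
30 → new pile 6 (tops now [3, 4, 6, 11, 24, 30])
13 → pile 5 (tops now [3, 4, 6, 11, 13, 30])
15 → pile 6 (tops now [3, 4, 6, 11, 13, 15])
Six piles.

6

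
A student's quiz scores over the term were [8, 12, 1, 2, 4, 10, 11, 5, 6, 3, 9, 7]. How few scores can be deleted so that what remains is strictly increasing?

6

Fewest deletions = n − (longest strictly increasing subsequence).
Patience tails:
8 → extends → [8]
12 → extends → [8, 12]
1 → replaces 8 → [1, 12]
2 → replaces 12 → [1, 2]
4 → extends → [1, 2, 4]
10 → extends → [1, 2, 4, 10]
11 → extends → [1, 2, 4, 10, 11]
5 → replaces 10 → [1, 2, 4, 5, 11]
6 → replaces 11 → [1, 2, 4, 5, 6]
3 → replaces 4 → [1, 2, 3, 5, 6]
9 → extends → [1, 2, 3, 5, 6, 9]
7 → replaces 9 → [1, 2, 3, 5, 6, 7]
Longest strictly increasing subsequence has length 6, so deletions = 12 − 6 = 6.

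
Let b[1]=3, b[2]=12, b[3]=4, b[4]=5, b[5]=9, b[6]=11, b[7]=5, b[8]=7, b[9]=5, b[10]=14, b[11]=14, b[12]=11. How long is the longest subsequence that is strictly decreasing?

Negate each value so 'decreasing' becomes 'increasing', then run patience tails on the negated sequence:
-3 → extends → [-3]
-12 → replaces -3 → [-12]
-4 → extends → [-12, -4]
-5 → replaces -4 → [-12, -5]
-9 → replaces -5 → [-12, -9]
-11 → replaces -9 → [-12, -11]
-5 → extends → [-12, -11, -5]
-7 → replaces -5 → [-12, -11, -7]
-5 → extends → [-12, -11, -7, -5]
-14 → replaces -12 → [-14, -11, -7, -5]
-14 → already a tail → [-14, -11, -7, -5]
-11 → already a tail → [-14, -11, -7, -5]
Four tails, so the longest strictly decreasing subsequence of the original has length 4.

4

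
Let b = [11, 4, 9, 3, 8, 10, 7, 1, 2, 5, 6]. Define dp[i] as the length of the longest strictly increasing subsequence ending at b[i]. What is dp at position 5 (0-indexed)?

3

dp[i] = 1 + max{dp[j] : j<i, b[j]<b[i]} (or 1 if no such j):
i:      0  1  2  3  4  5  6  7  8  9 10
b[i]:  11  4  9  3  8 10  7  1  2  5  6
dp:     1  1  2  1  2  3  2  1  2  3  4
At index 5 the value is 3.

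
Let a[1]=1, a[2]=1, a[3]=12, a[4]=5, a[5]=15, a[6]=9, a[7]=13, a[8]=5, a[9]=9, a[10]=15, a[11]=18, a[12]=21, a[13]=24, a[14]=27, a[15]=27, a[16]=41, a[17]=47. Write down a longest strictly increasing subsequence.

1, 5, 9, 13, 15, 18, 21, 24, 27, 41, 47

Patience tails give the LIS length; then backtrack through the dp parents:
1 → extends → [1]
1 → already a tail → [1]
12 → extends → [1, 12]
5 → replaces 12 → [1, 5]
15 → extends → [1, 5, 15]
9 → replaces 15 → [1, 5, 9]
13 → extends → [1, 5, 9, 13]
5 → already a tail → [1, 5, 9, 13]
9 → already a tail → [1, 5, 9, 13]
15 → extends → [1, 5, 9, 13, 15]
18 → extends → [1, 5, 9, 13, 15, 18]
21 → extends → [1, 5, 9, 13, 15, 18, 21]
24 → extends → [1, 5, 9, 13, 15, 18, 21, 24]
27 → extends → [1, 5, 9, 13, 15, 18, 21, 24, 27]
27 → already a tail → [1, 5, 9, 13, 15, 18, 21, 24, 27]
41 → extends → [1, 5, 9, 13, 15, 18, 21, 24, 27, 41]
47 → extends → [1, 5, 9, 13, 15, 18, 21, 24, 27, 41, 47]
Length 11; one witness is 1, 5, 9, 13, 15, 18, 21, 24, 27, 41, 47.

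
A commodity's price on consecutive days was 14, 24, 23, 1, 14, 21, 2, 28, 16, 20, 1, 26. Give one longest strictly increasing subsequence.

Patience tails give the LIS length; then backtrack through the dp parents:
14 → extends → [14]
24 → extends → [14, 24]
23 → replaces 24 → [14, 23]
1 → replaces 14 → [1, 23]
14 → replaces 23 → [1, 14]
21 → extends → [1, 14, 21]
2 → replaces 14 → [1, 2, 21]
28 → extends → [1, 2, 21, 28]
16 → replaces 21 → [1, 2, 16, 28]
20 → replaces 28 → [1, 2, 16, 20]
1 → already a tail → [1, 2, 16, 20]
26 → extends → [1, 2, 16, 20, 26]
Length 5; one witness is 1, 14, 16, 20, 26.

1, 14, 16, 20, 26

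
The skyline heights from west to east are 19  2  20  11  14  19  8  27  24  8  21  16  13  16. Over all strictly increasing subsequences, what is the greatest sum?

Let S[i] be the best sum of a strictly increasing subsequence ending at i:
i:      1  2  3  4  5  6  7  8  9 10 11 12 13 14
a[i]:  19  2 20 11 14 19  8 27 24  8 21 16 13 16
S:     19  2 39 13 27 46 10 73 70 10 67 43 26 43
Maximum is 73 (e.g. 2 + 11 + 14 + 19 + 27).

73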